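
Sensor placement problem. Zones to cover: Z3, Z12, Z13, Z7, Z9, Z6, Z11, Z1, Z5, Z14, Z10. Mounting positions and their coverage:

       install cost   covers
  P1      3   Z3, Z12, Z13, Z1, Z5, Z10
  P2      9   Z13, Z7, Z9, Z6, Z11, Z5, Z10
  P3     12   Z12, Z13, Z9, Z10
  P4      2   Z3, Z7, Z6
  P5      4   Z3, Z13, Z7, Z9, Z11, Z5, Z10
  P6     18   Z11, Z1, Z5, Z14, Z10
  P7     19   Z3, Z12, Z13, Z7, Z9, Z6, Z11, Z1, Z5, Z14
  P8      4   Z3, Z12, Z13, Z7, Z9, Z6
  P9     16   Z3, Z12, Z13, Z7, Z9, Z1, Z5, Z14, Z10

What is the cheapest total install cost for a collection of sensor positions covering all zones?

P1, P7 cover every zone at install cost 3 + 19 = 22.
Any cover uses at least 2 sensor positions; among all covering selections none totals below 22.
Greedy by coverage-per-install cost would pick P1, P4, P5, P9 for 25 — worse than the optimum 22.

22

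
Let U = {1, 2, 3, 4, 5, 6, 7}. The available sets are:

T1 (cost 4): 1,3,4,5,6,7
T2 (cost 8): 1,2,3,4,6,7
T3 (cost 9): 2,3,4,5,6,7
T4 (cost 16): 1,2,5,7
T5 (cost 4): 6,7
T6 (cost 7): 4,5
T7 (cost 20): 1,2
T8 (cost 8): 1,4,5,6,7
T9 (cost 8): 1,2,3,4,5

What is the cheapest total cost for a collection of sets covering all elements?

12

T1, T2 cover every element at cost 4 + 8 = 12.
Any cover uses at least 2 sets; among all covering selections none totals below 12.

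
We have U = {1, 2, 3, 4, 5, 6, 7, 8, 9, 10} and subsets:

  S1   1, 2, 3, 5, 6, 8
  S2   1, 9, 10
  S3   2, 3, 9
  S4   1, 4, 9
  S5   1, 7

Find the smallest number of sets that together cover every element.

S1, S2, S4, S5 together cover {1, 2, 3, 4, 5, 6, 7, 8, 9, 10} — every element.
No 3 of the 5 sets cover everything (all 10 triples fall short), so 4 is minimum.

4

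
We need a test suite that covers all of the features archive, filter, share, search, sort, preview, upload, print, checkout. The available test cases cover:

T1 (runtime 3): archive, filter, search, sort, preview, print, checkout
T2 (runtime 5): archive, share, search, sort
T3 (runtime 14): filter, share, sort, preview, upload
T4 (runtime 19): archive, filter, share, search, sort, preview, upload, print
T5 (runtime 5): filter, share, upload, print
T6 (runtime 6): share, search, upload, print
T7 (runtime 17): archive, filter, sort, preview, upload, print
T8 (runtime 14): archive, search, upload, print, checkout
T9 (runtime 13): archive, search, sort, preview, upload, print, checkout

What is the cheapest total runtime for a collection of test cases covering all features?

8

T1, T5 cover every feature at runtime 3 + 5 = 8.
Any cover uses at least 2 test cases; among all covering selections none totals below 8.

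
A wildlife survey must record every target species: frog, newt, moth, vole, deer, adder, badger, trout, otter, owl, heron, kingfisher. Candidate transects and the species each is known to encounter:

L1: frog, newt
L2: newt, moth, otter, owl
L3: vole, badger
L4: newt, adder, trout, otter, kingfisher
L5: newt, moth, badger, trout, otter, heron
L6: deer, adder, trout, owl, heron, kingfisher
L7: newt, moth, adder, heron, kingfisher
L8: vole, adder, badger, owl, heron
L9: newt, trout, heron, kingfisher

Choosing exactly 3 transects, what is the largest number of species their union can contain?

11

Choosing L1, L5, L6 covers {frog, newt, moth, deer, adder, badger, trout, otter, owl, heron, kingfisher} — 11 species.
No choice of 3 transects does better; here vole is left uncovered.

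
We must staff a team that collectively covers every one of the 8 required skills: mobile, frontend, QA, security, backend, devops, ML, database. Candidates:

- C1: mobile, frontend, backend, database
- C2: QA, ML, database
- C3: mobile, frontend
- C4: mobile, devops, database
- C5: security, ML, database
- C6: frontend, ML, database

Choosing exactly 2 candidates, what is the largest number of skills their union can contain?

6

Choosing C1, C2 covers {mobile, frontend, QA, backend, ML, database} — 6 skills.
No choice of 2 candidates does better; here security, devops are left uncovered.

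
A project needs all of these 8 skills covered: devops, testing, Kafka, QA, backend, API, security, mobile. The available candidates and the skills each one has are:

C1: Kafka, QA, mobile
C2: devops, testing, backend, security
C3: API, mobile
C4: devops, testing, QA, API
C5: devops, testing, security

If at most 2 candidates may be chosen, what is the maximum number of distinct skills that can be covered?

7

Choosing C1, C2 covers {devops, testing, Kafka, QA, backend, security, mobile} — 7 skills.
No choice of 2 candidates does better; here API is left uncovered.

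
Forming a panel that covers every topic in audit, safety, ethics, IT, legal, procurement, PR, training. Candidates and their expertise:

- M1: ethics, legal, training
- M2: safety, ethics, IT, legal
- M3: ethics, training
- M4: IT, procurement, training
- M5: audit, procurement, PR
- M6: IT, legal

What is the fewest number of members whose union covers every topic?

3

M1, M2, M5 together cover {audit, safety, ethics, IT, legal, procurement, PR, training} — every topic.
No 2 of the 6 members cover everything (all 15 pairs fall short), so 3 is minimum.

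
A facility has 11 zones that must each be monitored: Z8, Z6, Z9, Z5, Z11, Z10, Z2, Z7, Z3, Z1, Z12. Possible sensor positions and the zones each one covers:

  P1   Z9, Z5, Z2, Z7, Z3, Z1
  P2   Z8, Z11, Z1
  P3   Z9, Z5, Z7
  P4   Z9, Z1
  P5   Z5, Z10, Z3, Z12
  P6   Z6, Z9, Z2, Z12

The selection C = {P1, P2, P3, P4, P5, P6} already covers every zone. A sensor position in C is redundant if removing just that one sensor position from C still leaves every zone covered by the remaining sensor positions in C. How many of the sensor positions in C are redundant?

Drop P1: the rest still cover every zone — redundant.
Drop P2: Z8, Z11 uncovered — not redundant.
Drop P3: the rest still cover every zone — redundant.
Drop P4: the rest still cover every zone — redundant.
Drop P5: Z10 uncovered — not redundant.
Drop P6: Z6 uncovered — not redundant.
3 redundant: P1, P3, P4.

3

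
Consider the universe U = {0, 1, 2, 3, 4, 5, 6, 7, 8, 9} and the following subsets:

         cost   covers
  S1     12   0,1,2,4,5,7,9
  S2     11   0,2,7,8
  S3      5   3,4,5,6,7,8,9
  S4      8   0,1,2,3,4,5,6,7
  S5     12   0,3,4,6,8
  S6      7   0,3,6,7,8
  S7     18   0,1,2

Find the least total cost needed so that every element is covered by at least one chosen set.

13

S3, S4 cover every element at cost 5 + 8 = 13.
Any cover uses at least 2 sets; among all covering selections none totals below 13.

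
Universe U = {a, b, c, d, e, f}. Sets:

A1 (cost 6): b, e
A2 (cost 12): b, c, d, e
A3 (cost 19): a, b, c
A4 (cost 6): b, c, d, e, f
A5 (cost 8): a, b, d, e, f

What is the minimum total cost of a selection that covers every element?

14

A4, A5 cover every element at cost 6 + 8 = 14.
Any cover uses at least 2 sets; among all covering selections none totals below 14.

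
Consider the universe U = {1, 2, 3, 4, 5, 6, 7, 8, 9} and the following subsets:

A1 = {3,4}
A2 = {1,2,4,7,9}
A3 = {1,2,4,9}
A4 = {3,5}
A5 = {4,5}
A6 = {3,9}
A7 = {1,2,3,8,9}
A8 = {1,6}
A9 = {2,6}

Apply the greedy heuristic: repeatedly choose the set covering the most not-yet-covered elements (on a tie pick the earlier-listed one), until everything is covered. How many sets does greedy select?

Pick 1: A2 covers 5 new elements (1, 2, 4, 7, 9).
Pick 2: A4 covers 2 new elements (3, 5).
Pick 3: A7 covers 1 new elements (8).
Pick 4: A8 covers 1 new elements (6).
Greedy uses 4 sets.

4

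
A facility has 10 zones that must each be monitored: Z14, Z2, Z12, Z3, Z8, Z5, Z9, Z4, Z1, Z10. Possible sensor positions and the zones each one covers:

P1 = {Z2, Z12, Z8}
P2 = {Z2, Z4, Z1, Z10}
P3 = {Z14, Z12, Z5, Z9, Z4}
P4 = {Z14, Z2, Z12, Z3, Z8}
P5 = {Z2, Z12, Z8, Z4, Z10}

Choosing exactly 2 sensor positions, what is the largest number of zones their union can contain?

Choosing P2, P3 covers {Z14, Z2, Z12, Z5, Z9, Z4, Z1, Z10} — 8 zones.
No choice of 2 sensor positions does better; here Z3, Z8 are left uncovered.

8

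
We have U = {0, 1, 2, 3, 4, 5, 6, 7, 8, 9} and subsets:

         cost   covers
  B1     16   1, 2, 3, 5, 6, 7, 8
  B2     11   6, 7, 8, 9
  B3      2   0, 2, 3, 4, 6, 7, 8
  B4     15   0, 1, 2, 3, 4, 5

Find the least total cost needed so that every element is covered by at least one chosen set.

26

B2, B4 cover every element at cost 11 + 15 = 26.
Any cover uses at least 2 sets; among all covering selections none totals below 26.
Greedy by coverage-per-cost would pick B3, B4, B2 for 28 — worse than the optimum 26.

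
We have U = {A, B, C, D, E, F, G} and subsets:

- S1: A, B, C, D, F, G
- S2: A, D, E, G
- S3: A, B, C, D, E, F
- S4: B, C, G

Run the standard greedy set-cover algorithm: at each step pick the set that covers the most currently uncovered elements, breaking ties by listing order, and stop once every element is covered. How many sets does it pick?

Pick 1: S1 covers 6 new elements (A, B, C, D, F, G).
Pick 2: S2 covers 1 new elements (E).
Greedy uses 2 sets.

2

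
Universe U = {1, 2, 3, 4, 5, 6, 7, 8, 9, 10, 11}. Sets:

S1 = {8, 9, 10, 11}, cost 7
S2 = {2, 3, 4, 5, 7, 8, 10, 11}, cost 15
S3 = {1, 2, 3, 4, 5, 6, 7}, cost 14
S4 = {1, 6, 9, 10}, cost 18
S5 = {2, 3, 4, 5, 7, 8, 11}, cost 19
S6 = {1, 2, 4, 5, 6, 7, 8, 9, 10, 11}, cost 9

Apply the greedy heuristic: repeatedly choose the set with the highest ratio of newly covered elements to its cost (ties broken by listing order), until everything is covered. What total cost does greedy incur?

23

Pick 1: S6 adds 10 new (1, 2, 4, 5, 6, 7, 8, 9, 10, 11) at cost 9 (ratio 10/9).
Pick 2: S3 adds 1 new (3) at cost 14 (ratio 1/14).
Greedy total cost: 9 + 14 = 23. (The true optimum is 21, so greedy overshoots here.)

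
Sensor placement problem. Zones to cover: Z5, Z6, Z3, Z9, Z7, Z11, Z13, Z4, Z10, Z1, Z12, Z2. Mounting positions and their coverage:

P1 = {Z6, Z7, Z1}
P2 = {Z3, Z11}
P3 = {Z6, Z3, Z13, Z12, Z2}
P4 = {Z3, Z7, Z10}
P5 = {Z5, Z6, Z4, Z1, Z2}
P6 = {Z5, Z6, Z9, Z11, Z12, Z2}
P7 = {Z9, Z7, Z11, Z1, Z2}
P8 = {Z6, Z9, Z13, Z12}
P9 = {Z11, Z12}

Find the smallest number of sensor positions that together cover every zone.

4

P2, P4, P5, P8 together cover {Z5, Z6, Z3, Z9, Z7, Z11, Z13, Z4, Z10, Z1, Z12, Z2} — every zone.
No 3 of the 9 sensor positions cover everything (all 84 triples fall short), so 4 is minimum.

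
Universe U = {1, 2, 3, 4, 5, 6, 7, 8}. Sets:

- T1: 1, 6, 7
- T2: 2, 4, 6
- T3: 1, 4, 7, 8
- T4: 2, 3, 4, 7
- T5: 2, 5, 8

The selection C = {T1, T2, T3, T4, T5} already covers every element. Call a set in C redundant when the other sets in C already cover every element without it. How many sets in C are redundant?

3

Drop T1: the rest still cover every element — redundant.
Drop T2: the rest still cover every element — redundant.
Drop T3: the rest still cover every element — redundant.
Drop T4: 3 uncovered — not redundant.
Drop T5: 5 uncovered — not redundant.
3 redundant: T1, T2, T3.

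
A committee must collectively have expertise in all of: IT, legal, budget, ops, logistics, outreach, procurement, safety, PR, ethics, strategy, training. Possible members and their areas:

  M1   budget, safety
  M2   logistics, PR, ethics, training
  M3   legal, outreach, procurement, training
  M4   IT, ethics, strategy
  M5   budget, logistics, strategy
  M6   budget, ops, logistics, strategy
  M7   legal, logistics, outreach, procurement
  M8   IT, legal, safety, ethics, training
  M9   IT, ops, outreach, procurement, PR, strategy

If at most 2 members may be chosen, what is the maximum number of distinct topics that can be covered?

10

Choosing M8, M9 covers {IT, legal, ops, outreach, procurement, safety, PR, ethics, strategy, training} — 10 topics.
No choice of 2 members does better; here budget, logistics are left uncovered.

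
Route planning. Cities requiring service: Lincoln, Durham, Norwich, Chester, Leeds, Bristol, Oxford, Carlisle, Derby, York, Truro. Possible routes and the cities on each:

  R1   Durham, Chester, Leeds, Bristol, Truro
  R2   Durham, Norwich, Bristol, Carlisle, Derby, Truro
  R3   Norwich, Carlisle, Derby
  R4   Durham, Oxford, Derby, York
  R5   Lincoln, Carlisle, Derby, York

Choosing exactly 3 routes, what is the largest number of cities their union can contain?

10

Choosing R1, R2, R4 covers {Durham, Norwich, Chester, Leeds, Bristol, Oxford, Carlisle, Derby, York, Truro} — 10 cities.
No choice of 3 routes does better; here Lincoln is left uncovered.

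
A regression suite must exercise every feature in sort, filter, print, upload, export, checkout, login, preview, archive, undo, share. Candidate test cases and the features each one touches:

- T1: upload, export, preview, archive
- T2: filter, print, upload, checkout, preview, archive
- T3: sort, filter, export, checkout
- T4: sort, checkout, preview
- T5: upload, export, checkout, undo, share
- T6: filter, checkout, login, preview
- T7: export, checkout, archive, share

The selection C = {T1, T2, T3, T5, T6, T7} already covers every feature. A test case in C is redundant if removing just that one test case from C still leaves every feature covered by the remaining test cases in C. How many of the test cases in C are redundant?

2

Drop T1: the rest still cover every feature — redundant.
Drop T2: print uncovered — not redundant.
Drop T3: sort uncovered — not redundant.
Drop T5: undo uncovered — not redundant.
Drop T6: login uncovered — not redundant.
Drop T7: the rest still cover every feature — redundant.
2 redundant: T1, T7.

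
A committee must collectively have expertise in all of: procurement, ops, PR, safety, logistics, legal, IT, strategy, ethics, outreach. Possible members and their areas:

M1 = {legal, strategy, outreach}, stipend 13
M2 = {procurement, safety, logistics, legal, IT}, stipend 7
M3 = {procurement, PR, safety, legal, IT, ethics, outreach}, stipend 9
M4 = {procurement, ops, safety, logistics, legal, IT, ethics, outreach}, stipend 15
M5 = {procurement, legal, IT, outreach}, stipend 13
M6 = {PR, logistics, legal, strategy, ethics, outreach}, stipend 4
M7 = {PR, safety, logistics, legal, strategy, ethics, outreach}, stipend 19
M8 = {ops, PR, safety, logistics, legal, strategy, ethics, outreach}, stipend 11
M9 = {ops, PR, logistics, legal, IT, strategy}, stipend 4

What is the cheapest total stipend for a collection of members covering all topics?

M3, M9 cover every topic at stipend 9 + 4 = 13.
Any cover uses at least 2 members; among all covering selections none totals below 13.

13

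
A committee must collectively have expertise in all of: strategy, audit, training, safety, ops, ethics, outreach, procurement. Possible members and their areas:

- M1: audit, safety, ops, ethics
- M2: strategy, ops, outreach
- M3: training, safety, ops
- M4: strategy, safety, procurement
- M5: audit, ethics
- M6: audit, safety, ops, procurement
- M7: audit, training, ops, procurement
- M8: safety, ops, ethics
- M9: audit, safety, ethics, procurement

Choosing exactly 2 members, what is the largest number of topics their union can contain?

Choosing M2, M9 covers {strategy, audit, safety, ops, ethics, outreach, procurement} — 7 topics.
No choice of 2 members does better; here training is left uncovered.

7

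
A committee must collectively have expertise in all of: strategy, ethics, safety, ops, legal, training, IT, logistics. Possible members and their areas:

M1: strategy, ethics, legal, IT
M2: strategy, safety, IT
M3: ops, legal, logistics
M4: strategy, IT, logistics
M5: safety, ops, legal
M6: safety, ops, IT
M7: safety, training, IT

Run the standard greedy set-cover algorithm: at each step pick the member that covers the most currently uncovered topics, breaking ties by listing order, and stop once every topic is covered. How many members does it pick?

Pick 1: M1 covers 4 new topics (strategy, ethics, legal, IT).
Pick 2: M3 covers 2 new topics (ops, logistics).
Pick 3: M7 covers 2 new topics (safety, training).
Greedy uses 3 members.

3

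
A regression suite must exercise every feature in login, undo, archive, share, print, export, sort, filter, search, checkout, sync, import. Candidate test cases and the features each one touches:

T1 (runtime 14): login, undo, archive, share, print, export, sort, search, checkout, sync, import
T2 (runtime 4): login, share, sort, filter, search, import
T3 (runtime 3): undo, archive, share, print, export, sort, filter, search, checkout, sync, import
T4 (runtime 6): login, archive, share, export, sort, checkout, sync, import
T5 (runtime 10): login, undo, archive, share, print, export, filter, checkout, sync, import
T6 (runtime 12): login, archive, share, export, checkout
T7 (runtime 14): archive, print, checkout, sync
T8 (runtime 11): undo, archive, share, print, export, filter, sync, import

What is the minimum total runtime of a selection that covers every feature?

T2, T3 cover every feature at runtime 4 + 3 = 7.
Any cover uses at least 2 test cases; among all covering selections none totals below 7.

7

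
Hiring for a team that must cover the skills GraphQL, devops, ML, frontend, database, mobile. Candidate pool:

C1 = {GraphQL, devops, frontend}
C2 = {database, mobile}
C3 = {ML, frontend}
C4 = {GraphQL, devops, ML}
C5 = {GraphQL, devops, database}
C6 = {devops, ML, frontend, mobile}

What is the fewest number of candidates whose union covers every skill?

C5, C6 together cover {GraphQL, devops, ML, frontend, database, mobile} — every skill.
No single candidate contains all 6 skills, so 2 is optimal.

2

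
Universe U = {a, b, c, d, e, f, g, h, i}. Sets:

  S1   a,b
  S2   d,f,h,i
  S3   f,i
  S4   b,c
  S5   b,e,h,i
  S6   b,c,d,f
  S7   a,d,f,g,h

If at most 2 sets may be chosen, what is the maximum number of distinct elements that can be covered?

Choosing S5, S7 covers {a, b, d, e, f, g, h, i} — 8 elements.
No choice of 2 sets does better; here c is left uncovered.

8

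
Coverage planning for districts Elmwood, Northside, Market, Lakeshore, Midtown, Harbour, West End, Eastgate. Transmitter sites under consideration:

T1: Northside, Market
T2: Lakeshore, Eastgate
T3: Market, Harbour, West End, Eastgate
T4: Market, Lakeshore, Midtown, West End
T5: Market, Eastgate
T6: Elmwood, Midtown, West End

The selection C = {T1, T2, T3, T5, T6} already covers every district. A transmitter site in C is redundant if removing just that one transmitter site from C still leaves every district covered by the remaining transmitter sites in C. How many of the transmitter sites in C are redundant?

Drop T1: Northside uncovered — not redundant.
Drop T2: Lakeshore uncovered — not redundant.
Drop T3: Harbour uncovered — not redundant.
Drop T5: the rest still cover every district — redundant.
Drop T6: Elmwood, Midtown uncovered — not redundant.
1 redundant: T5.

1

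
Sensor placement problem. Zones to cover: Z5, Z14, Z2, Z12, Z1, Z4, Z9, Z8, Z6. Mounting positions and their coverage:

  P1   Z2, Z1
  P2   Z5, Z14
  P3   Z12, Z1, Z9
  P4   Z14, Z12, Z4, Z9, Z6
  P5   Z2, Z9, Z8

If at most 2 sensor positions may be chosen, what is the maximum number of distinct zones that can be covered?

Choosing P1, P4 covers {Z14, Z2, Z12, Z1, Z4, Z9, Z6} — 7 zones.
No choice of 2 sensor positions does better; here Z5, Z8 are left uncovered.

7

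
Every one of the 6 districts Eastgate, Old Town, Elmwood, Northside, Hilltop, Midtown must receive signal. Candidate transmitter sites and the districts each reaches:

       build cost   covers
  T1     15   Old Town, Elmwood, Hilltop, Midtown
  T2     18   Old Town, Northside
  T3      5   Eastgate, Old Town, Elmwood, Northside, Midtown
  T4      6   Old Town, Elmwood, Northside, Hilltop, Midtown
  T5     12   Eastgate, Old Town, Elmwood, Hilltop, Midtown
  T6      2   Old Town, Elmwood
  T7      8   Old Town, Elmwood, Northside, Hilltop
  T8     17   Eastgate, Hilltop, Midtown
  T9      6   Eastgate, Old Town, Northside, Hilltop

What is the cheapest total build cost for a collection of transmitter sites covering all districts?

T3, T4 cover every district at build cost 5 + 6 = 11.
Any cover uses at least 2 transmitter sites; among all covering selections none totals below 11.

11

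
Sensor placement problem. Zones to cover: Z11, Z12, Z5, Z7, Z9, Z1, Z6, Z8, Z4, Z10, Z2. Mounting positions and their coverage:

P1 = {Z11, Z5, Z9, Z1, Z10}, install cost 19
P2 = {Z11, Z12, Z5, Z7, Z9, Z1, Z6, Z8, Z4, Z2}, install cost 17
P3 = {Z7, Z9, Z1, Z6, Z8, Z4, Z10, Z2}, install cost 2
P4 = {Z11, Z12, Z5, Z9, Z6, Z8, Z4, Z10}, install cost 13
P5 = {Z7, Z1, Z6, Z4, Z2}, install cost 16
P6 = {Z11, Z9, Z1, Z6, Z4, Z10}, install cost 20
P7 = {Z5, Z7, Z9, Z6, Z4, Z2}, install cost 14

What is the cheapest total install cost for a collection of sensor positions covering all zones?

15

P3, P4 cover every zone at install cost 2 + 13 = 15.
Any cover uses at least 2 sensor positions; among all covering selections none totals below 15.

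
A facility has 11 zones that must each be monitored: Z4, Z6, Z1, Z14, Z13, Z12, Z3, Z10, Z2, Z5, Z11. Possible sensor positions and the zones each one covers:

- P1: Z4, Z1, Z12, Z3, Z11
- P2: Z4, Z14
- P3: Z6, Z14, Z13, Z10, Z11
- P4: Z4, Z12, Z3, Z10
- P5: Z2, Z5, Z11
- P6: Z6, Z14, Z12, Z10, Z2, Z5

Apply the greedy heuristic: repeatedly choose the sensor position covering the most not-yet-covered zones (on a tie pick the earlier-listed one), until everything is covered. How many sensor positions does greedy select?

3

Pick 1: P6 covers 6 new zones (Z6, Z14, Z12, Z10, Z2, Z5).
Pick 2: P1 covers 4 new zones (Z4, Z1, Z3, Z11).
Pick 3: P3 covers 1 new zones (Z13).
Greedy uses 3 sensor positions.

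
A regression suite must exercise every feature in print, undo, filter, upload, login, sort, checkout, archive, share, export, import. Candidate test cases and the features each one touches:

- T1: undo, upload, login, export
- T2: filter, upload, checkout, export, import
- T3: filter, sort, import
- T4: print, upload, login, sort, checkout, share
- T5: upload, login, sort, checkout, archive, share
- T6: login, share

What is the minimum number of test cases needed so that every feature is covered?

T1, T2, T4, T5 together cover {print, undo, filter, upload, login, sort, checkout, archive, share, export, import} — every feature.
No 3 of the 6 test cases cover everything (all 20 triples fall short), so 4 is minimum.

4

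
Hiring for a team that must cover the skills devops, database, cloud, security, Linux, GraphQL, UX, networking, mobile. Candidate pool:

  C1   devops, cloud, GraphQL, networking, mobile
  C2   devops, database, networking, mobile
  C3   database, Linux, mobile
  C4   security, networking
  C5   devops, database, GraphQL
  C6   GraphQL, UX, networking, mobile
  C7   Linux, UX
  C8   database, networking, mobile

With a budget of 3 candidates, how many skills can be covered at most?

Choosing C1, C2, C7 covers {devops, database, cloud, Linux, GraphQL, UX, networking, mobile} — 8 skills.
No choice of 3 candidates does better; here security is left uncovered.

8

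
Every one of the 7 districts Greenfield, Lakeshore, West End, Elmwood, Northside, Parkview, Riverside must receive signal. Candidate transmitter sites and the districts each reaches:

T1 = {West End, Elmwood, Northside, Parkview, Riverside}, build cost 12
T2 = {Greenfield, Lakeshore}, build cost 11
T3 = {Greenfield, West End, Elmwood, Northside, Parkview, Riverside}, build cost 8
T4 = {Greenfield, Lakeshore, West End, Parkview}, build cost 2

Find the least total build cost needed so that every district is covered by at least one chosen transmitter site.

T3, T4 cover every district at build cost 8 + 2 = 10.
Any cover uses at least 2 transmitter sites; among all covering selections none totals below 10.

10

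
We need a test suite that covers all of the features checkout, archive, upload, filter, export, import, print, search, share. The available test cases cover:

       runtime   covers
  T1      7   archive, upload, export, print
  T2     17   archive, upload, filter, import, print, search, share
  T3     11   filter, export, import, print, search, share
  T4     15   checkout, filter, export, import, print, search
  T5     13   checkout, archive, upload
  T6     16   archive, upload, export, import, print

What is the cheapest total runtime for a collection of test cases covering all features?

T3, T5 cover every feature at runtime 11 + 13 = 24.
Any cover uses at least 2 test cases; among all covering selections none totals below 24.
Greedy by coverage-per-runtime would pick T1, T3, T5 for 31 — worse than the optimum 24.

24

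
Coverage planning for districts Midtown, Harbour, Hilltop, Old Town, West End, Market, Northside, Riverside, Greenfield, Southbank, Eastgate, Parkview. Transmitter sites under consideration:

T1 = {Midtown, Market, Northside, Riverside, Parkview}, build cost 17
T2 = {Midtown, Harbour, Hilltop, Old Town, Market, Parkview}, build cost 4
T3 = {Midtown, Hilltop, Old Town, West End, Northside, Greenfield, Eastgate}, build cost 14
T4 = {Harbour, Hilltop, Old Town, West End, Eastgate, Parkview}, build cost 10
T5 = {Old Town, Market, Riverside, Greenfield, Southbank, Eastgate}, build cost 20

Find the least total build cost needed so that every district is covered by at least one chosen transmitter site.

T2, T3, T5 cover every district at build cost 4 + 14 + 20 = 38.
Any cover uses at least 3 transmitter sites; among all covering selections none totals below 38.

38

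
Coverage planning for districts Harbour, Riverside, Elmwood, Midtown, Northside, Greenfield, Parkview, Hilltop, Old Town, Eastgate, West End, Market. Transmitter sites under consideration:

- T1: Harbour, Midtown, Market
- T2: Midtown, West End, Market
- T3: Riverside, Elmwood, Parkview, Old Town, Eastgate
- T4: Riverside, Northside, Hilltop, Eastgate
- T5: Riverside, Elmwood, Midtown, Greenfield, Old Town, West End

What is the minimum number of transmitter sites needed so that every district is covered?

4

T1, T3, T4, T5 together cover {Harbour, Riverside, Elmwood, Midtown, Northside, Greenfield, Parkview, Hilltop, Old Town, Eastgate, West End, Market} — every district.
No 3 of the 5 transmitter sites cover everything (all 10 triples fall short), so 4 is minimum.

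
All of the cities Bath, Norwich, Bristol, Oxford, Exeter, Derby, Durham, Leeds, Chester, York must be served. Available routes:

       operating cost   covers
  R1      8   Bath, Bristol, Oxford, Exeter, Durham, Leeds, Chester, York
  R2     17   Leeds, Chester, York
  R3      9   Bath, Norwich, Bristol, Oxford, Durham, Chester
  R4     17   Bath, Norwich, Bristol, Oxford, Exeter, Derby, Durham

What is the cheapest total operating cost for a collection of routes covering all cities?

25

R1, R4 cover every city at operating cost 8 + 17 = 25.
Any cover uses at least 2 routes; among all covering selections none totals below 25.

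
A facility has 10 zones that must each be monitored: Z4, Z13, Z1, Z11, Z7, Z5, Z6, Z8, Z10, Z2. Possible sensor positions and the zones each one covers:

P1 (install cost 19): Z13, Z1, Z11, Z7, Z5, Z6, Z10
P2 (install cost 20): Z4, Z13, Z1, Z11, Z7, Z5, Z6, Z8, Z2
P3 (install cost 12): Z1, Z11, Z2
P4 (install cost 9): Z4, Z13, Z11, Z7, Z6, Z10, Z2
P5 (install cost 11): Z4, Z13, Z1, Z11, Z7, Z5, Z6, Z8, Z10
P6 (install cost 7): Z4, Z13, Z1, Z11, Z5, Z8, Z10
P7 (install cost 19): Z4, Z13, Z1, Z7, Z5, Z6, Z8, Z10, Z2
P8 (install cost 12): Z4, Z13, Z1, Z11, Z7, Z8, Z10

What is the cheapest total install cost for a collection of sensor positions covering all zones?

16

P4, P6 cover every zone at install cost 9 + 7 = 16.
Any cover uses at least 2 sensor positions; among all covering selections none totals below 16.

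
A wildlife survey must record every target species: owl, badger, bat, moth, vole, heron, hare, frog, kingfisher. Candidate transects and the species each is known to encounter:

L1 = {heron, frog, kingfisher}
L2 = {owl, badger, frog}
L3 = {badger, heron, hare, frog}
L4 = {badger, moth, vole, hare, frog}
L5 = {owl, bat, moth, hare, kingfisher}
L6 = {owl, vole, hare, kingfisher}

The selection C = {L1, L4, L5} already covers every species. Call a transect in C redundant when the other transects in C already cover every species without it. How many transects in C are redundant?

Drop L1: heron uncovered — not redundant.
Drop L4: badger, vole uncovered — not redundant.
Drop L5: owl, bat uncovered — not redundant.
None of the transects in C is redundant.

0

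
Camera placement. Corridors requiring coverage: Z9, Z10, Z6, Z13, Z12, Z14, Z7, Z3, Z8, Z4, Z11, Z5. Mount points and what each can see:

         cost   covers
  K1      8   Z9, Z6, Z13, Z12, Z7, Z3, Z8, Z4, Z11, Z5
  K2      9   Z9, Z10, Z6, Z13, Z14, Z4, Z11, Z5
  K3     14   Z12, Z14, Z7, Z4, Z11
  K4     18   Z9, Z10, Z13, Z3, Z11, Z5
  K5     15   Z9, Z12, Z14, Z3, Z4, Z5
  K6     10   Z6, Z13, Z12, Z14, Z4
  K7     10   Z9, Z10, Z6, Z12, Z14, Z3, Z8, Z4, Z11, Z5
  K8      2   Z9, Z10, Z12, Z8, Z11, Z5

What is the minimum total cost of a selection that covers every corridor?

17

K1, K2 cover every corridor at cost 8 + 9 = 17.
Any cover uses at least 2 camera mounts; among all covering selections none totals below 17.
Greedy by coverage-per-cost would pick K8, K1, K2 for 19 — worse than the optimum 17.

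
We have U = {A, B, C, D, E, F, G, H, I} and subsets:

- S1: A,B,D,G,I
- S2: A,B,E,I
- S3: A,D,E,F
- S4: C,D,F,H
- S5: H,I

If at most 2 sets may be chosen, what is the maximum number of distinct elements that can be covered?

Choosing S1, S4 covers {A, B, C, D, F, G, H, I} — 8 elements.
No choice of 2 sets does better; here E is left uncovered.

8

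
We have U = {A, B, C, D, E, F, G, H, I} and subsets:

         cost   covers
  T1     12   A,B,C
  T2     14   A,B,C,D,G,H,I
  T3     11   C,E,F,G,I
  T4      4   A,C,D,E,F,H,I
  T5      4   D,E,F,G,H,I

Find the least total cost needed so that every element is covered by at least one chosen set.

16

T1, T5 cover every element at cost 12 + 4 = 16.
Any cover uses at least 2 sets; among all covering selections none totals below 16.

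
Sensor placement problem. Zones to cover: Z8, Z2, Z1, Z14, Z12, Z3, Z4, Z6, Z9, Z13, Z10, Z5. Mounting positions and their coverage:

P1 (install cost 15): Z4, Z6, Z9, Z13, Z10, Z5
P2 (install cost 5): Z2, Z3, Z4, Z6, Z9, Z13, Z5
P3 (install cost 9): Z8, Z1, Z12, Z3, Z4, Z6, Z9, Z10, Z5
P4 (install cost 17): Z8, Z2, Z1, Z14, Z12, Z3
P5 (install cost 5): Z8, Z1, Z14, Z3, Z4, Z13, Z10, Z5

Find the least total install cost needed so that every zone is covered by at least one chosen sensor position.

P2, P3, P5 cover every zone at install cost 5 + 9 + 5 = 19.
Any cover uses at least 2 sensor positions; among all covering selections none totals below 19.

19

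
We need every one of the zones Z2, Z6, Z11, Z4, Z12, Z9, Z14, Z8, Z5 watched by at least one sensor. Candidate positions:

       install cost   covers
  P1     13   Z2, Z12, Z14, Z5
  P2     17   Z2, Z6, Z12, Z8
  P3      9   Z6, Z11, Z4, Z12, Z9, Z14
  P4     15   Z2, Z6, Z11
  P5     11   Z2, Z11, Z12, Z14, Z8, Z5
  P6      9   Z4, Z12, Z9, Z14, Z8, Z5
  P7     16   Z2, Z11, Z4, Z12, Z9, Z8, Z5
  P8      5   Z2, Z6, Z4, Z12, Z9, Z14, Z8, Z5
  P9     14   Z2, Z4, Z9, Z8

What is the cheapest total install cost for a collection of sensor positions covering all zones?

14

P3, P8 cover every zone at install cost 9 + 5 = 14.
Any cover uses at least 2 sensor positions; among all covering selections none totals below 14.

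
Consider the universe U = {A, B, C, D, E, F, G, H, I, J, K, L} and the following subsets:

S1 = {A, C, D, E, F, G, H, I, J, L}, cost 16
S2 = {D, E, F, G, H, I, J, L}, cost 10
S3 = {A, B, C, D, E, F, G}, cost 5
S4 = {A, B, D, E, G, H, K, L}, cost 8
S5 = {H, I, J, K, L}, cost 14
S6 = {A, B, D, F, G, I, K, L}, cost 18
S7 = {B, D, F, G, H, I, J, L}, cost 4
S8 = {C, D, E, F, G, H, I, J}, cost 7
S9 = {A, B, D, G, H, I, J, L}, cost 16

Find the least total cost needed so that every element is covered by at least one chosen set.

15

S4, S8 cover every element at cost 8 + 7 = 15.
Any cover uses at least 2 sets; among all covering selections none totals below 15.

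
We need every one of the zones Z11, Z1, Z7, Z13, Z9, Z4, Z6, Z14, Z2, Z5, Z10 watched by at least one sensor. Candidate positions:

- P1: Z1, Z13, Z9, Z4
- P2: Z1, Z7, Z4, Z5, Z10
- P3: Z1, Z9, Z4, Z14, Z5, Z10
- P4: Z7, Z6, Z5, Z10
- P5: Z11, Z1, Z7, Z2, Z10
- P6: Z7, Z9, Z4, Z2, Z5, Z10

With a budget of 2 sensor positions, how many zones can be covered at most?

9

Choosing P3, P5 covers {Z11, Z1, Z7, Z9, Z4, Z14, Z2, Z5, Z10} — 9 zones.
No choice of 2 sensor positions does better; here Z13, Z6 are left uncovered.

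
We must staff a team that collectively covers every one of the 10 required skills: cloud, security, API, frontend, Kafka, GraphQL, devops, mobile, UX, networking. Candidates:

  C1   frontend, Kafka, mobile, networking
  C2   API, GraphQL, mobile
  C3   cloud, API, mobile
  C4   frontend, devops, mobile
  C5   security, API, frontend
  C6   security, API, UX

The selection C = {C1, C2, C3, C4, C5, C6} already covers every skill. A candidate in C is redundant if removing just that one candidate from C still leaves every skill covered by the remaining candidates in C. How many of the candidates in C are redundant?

1

Drop C1: Kafka, networking uncovered — not redundant.
Drop C2: GraphQL uncovered — not redundant.
Drop C3: cloud uncovered — not redundant.
Drop C4: devops uncovered — not redundant.
Drop C5: the rest still cover every skill — redundant.
Drop C6: UX uncovered — not redundant.
1 redundant: C5.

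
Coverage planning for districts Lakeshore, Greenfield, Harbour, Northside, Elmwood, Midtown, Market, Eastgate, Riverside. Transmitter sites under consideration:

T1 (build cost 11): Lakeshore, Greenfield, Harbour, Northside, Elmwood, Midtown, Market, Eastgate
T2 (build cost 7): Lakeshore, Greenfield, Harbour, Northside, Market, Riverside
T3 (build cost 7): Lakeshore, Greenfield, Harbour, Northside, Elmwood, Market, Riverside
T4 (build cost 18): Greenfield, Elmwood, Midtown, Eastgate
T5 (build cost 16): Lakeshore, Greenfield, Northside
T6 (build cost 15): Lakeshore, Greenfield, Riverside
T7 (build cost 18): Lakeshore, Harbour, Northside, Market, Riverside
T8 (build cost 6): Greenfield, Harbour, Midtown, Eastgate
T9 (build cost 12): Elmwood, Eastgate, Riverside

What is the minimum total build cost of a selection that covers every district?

T3, T8 cover every district at build cost 7 + 6 = 13.
Any cover uses at least 2 transmitter sites; among all covering selections none totals below 13.

13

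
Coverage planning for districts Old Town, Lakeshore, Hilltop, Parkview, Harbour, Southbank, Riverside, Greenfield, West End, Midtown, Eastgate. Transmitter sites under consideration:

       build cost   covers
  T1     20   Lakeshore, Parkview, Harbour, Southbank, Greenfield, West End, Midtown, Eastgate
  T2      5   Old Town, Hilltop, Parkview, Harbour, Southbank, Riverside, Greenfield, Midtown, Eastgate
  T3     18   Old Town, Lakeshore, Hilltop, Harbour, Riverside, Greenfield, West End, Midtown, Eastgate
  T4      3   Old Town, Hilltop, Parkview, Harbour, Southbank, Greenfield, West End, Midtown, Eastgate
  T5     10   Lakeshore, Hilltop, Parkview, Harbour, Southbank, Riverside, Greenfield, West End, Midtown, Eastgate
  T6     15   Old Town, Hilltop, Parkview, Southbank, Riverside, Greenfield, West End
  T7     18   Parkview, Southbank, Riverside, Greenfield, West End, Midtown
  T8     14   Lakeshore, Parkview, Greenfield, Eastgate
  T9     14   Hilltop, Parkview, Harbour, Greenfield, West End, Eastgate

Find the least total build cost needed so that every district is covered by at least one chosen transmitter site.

13

T4, T5 cover every district at build cost 3 + 10 = 13.
Any cover uses at least 2 transmitter sites; among all covering selections none totals below 13.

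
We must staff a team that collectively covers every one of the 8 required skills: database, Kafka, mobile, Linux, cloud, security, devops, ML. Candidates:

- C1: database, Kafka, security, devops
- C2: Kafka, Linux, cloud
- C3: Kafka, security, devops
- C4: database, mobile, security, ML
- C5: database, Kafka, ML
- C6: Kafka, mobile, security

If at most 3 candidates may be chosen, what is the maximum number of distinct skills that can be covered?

8

Choosing C1, C2, C4 covers {database, Kafka, mobile, Linux, cloud, security, devops, ML} — 8 skills.
That is all 8 skills.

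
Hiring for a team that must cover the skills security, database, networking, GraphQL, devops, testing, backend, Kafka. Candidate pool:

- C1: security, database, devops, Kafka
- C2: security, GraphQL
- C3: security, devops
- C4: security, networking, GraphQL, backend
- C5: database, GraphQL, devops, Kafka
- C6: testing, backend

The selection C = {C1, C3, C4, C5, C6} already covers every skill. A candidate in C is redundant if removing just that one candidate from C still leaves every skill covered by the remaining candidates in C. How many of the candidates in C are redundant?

Drop C1: the rest still cover every skill — redundant.
Drop C3: the rest still cover every skill — redundant.
Drop C4: networking uncovered — not redundant.
Drop C5: the rest still cover every skill — redundant.
Drop C6: testing uncovered — not redundant.
3 redundant: C1, C3, C5.

3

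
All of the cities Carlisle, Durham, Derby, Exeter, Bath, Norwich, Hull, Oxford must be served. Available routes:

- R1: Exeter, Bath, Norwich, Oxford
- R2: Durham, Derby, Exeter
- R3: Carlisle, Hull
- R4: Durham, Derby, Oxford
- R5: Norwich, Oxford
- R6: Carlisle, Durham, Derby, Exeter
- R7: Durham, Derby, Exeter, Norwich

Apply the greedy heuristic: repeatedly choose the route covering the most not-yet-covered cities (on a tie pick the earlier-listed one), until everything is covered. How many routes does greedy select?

Pick 1: R1 covers 4 new cities (Exeter, Bath, Norwich, Oxford).
Pick 2: R6 covers 3 new cities (Carlisle, Durham, Derby).
Pick 3: R3 covers 1 new cities (Hull).
Greedy uses 3 routes.

3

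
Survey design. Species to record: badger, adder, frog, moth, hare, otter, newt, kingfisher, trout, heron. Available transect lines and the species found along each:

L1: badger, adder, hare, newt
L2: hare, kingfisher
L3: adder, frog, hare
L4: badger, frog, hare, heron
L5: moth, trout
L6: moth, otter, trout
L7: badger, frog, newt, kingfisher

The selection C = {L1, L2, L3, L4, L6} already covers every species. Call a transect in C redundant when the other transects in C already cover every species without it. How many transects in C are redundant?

Drop L1: newt uncovered — not redundant.
Drop L2: kingfisher uncovered — not redundant.
Drop L3: the rest still cover every species — redundant.
Drop L4: heron uncovered — not redundant.
Drop L6: moth, otter, trout uncovered — not redundant.
1 redundant: L3.

1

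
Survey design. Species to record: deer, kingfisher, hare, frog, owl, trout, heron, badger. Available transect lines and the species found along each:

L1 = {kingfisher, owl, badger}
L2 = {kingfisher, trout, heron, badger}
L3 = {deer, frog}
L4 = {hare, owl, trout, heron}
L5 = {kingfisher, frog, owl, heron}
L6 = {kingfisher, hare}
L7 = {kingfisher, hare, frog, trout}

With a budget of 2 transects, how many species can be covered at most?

Choosing L1, L4 covers {kingfisher, hare, owl, trout, heron, badger} — 6 species.
No choice of 2 transects does better; here deer, frog are left uncovered.

6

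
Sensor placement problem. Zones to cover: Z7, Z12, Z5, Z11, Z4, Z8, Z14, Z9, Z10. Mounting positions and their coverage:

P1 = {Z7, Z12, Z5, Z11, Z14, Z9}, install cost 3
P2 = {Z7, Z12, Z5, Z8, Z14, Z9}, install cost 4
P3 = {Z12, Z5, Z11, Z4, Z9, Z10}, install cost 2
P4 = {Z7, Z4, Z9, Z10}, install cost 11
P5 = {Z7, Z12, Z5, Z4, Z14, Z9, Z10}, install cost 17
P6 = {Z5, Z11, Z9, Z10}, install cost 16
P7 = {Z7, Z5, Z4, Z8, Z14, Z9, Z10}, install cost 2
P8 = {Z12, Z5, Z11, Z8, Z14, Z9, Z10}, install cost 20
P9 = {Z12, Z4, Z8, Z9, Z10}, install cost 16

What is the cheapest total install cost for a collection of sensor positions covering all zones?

4

P3, P7 cover every zone at install cost 2 + 2 = 4.
Any cover uses at least 2 sensor positions; among all covering selections none totals below 4.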